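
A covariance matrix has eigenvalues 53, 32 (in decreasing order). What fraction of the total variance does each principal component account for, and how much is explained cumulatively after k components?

Step 1 — total variance = trace(Sigma) = Σ λ_i = 53 + 32 = 85.

Step 2 — fraction explained by component i = λ_i / Σ λ:
  PC1: 53/85 = 0.6235
  PC2: 32/85 = 0.3765

Step 3 — cumulative fraction after k components = (λ_1 + ... + λ_k) / Σ λ:
  k = 1: 53/85 = 0.6235
  k = 2: (53 + 32)/85 = 85/85 = 1

Summary (fraction, with percent):

explained: PC1 0.6235 (62.35%), PC2 0.3765 (37.65%);  cumulative: 0.6235, 1


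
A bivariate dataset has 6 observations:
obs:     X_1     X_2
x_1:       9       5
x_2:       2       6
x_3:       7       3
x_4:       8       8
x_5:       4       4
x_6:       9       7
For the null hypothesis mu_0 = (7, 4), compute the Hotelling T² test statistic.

Step 1 — sample mean vector:
  mean(X_1) = (9 + 2 + 7 + 8 + 4 + 9) / 6 = 39/6 = 6.5
  mean(X_2) = (5 + 6 + 3 + 8 + 4 + 7) / 6 = 33/6 = 5.5
  x̄ = (6.5, 5.5),  deviation x̄ - mu_0 = (6.5, 5.5) - (7, 4) = (-0.5, 1.5).

Step 2 — sample covariance matrix, S[i,j] = (1/(n-1)) · Σ_k (x_{k,i} - mean_i) · (x_{k,j} - mean_j), divisor n-1 = 5:
  S[X_1,X_1] = ((2.5)·(2.5) + (-4.5)·(-4.5) + (0.5)·(0.5) + (1.5)·(1.5) + (-2.5)·(-2.5) + (2.5)·(2.5)) / 5 = 41.5/5 = 8.3
  S[X_1,X_2] = ((2.5)·(-0.5) + (-4.5)·(0.5) + (0.5)·(-2.5) + (1.5)·(2.5) + (-2.5)·(-1.5) + (2.5)·(1.5)) / 5 = 6.5/5 = 1.3
  S[X_2,X_2] = ((-0.5)·(-0.5) + (0.5)·(0.5) + (-2.5)·(-2.5) + (2.5)·(2.5) + (-1.5)·(-1.5) + (1.5)·(1.5)) / 5 = 17.5/5 = 3.5
  S = [[8.3, 1.3],
 [1.3, 3.5]].

Step 3 — invert S. det(S) = 8.3·3.5 - (1.3)² = 27.36.
  S^{-1} = (1/det) · [[d, -b], [-b, a]] = [[0.1279, -0.0475],
 [-0.0475, 0.3034]].

Step 4 — quadratic form (x̄ - mu_0)^T · S^{-1} · (x̄ - mu_0):
  S^{-1} · (x̄ - mu_0) = (-0.1352, 0.4788),
  (x̄ - mu_0)^T · [...] = (-0.5)·(-0.1352) + (1.5)·(0.4788) = 0.7858.

Step 5 — scale by n: T² = 6 · 0.7858 = 4.7149.

T² ≈ 4.7149


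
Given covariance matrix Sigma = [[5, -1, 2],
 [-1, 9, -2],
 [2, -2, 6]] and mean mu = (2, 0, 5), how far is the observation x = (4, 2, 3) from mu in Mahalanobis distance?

Step 1 — centre the observation: (x - mu) = (2, 2, -2).

Step 2 — invert Sigma (cofactor / det for 3×3, or solve directly):
  Sigma^{-1} = [[0.2315, 0.0093, -0.0741],
 [0.0093, 0.1204, 0.037],
 [-0.0741, 0.037, 0.2037]].

Step 3 — form the quadratic (x - mu)^T · Sigma^{-1} · (x - mu):
  Sigma^{-1} · (x - mu) = (0.6296, 0.1852, -0.4815).
  (x - mu)^T · [Sigma^{-1} · (x - mu)] = (2)·(0.6296) + (2)·(0.1852) + (-2)·(-0.4815) = 2.5926.

Step 4 — take square root: d = √(2.5926) ≈ 1.6102.

d(x, mu) = √(2.5926) ≈ 1.6102


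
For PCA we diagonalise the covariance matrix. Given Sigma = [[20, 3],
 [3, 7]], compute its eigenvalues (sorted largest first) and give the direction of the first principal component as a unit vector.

Step 1 — characteristic polynomial of 2×2 Sigma:
  det(Sigma - λI) = λ² - trace · λ + det = 0.
  trace = 20 + 7 = 27, det = 20·7 - (3)² = 131.
Step 2 — discriminant:
  Δ = trace² - 4·det = 729 - 524 = 205.
Step 3 — eigenvalues:
  λ = (trace ± √Δ)/2 = (27 ± 14.3178)/2,
  λ_1 = 20.6589,  λ_2 = 6.3411.

Step 4 — unit eigenvector for λ_1: solve (Sigma - λ_1 I)v = 0. First row:
  (20 - 20.6589)·v_x + (3)·v_y = 0, i.e. (-0.6589)·v_x + (3)·v_y = 0,
  so v ∝ (b, λ_1 - a) = (3, 0.6589) = u.
  ||u|| = √((3)² + (0.6589)²) = √(9.4342) ≈ 3.0715,
  v_1 = u/||u|| ≈ (0.9767, 0.2145) (||v_1|| = 1).

λ_1 = 20.6589,  λ_2 = 6.3411;  v_1 ≈ (0.9767, 0.2145)


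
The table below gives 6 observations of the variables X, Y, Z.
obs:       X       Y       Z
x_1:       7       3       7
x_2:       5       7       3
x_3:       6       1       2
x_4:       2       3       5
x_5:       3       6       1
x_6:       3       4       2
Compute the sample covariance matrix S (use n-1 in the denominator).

Step 1 — column means:
  mean(X) = (7 + 5 + 6 + 2 + 3 + 3) / 6 = 26/6 = 4.3333
  mean(Y) = (3 + 7 + 1 + 3 + 6 + 4) / 6 = 24/6 = 4
  mean(Z) = (7 + 3 + 2 + 5 + 1 + 2) / 6 = 20/6 = 3.3333

Step 2 — sample covariance S[i,j] = (1/(n-1)) · Σ_k (x_{k,i} - mean_i) · (x_{k,j} - mean_j), with n-1 = 5.
  S[X,X] = ((2.6667)·(2.6667) + (0.6667)·(0.6667) + (1.6667)·(1.6667) + (-2.3333)·(-2.3333) + (-1.3333)·(-1.3333) + (-1.3333)·(-1.3333)) / 5 = 19.3333/5 = 3.8667
  S[X,Y] = ((2.6667)·(-1) + (0.6667)·(3) + (1.6667)·(-3) + (-2.3333)·(-1) + (-1.3333)·(2) + (-1.3333)·(0)) / 5 = -6/5 = -1.2
  S[X,Z] = ((2.6667)·(3.6667) + (0.6667)·(-0.3333) + (1.6667)·(-1.3333) + (-2.3333)·(1.6667) + (-1.3333)·(-2.3333) + (-1.3333)·(-1.3333)) / 5 = 8.3333/5 = 1.6667
  S[Y,Y] = ((-1)·(-1) + (3)·(3) + (-3)·(-3) + (-1)·(-1) + (2)·(2) + (0)·(0)) / 5 = 24/5 = 4.8
  S[Y,Z] = ((-1)·(3.6667) + (3)·(-0.3333) + (-3)·(-1.3333) + (-1)·(1.6667) + (2)·(-2.3333) + (0)·(-1.3333)) / 5 = -7/5 = -1.4
  S[Z,Z] = ((3.6667)·(3.6667) + (-0.3333)·(-0.3333) + (-1.3333)·(-1.3333) + (1.6667)·(1.6667) + (-2.3333)·(-2.3333) + (-1.3333)·(-1.3333)) / 5 = 25.3333/5 = 5.0667

S is symmetric (S[j,i] = S[i,j]). Assembling:

S = [[3.8667, -1.2, 1.6667],
 [-1.2, 4.8, -1.4],
 [1.6667, -1.4, 5.0667]]


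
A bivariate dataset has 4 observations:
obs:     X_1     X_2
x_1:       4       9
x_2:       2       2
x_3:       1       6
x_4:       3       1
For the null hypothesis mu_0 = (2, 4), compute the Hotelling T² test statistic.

Step 1 — sample mean vector:
  mean(X_1) = (4 + 2 + 1 + 3) / 4 = 10/4 = 2.5
  mean(X_2) = (9 + 2 + 6 + 1) / 4 = 18/4 = 4.5
  x̄ = (2.5, 4.5),  deviation x̄ - mu_0 = (2.5, 4.5) - (2, 4) = (0.5, 0.5).

Step 2 — sample covariance matrix, S[i,j] = (1/(n-1)) · Σ_k (x_{k,i} - mean_i) · (x_{k,j} - mean_j), divisor n-1 = 3:
  S[X_1,X_1] = ((1.5)·(1.5) + (-0.5)·(-0.5) + (-1.5)·(-1.5) + (0.5)·(0.5)) / 3 = 5/3 = 1.6667
  S[X_1,X_2] = ((1.5)·(4.5) + (-0.5)·(-2.5) + (-1.5)·(1.5) + (0.5)·(-3.5)) / 3 = 4/3 = 1.3333
  S[X_2,X_2] = ((4.5)·(4.5) + (-2.5)·(-2.5) + (1.5)·(1.5) + (-3.5)·(-3.5)) / 3 = 41/3 = 13.6667
  S = [[1.6667, 1.3333],
 [1.3333, 13.6667]].

Step 3 — invert S. det(S) = 1.6667·13.6667 - (1.3333)² = 21.
  S^{-1} = (1/det) · [[d, -b], [-b, a]] = [[0.6508, -0.0635],
 [-0.0635, 0.0794]].

Step 4 — quadratic form (x̄ - mu_0)^T · S^{-1} · (x̄ - mu_0):
  S^{-1} · (x̄ - mu_0) = (0.2937, 0.0079),
  (x̄ - mu_0)^T · [...] = (0.5)·(0.2937) + (0.5)·(0.0079) = 0.1508.

Step 5 — scale by n: T² = 4 · 0.1508 = 0.6032.

T² ≈ 0.6032


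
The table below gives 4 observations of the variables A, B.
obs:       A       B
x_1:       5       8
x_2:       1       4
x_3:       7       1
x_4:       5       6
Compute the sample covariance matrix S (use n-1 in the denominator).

Step 1 — column means:
  mean(A) = (5 + 1 + 7 + 5) / 4 = 18/4 = 4.5
  mean(B) = (8 + 4 + 1 + 6) / 4 = 19/4 = 4.75

Step 2 — sample covariance S[i,j] = (1/(n-1)) · Σ_k (x_{k,i} - mean_i) · (x_{k,j} - mean_j), with n-1 = 3.
  S[A,A] = ((0.5)·(0.5) + (-3.5)·(-3.5) + (2.5)·(2.5) + (0.5)·(0.5)) / 3 = 19/3 = 6.3333
  S[A,B] = ((0.5)·(3.25) + (-3.5)·(-0.75) + (2.5)·(-3.75) + (0.5)·(1.25)) / 3 = -4.5/3 = -1.5
  S[B,B] = ((3.25)·(3.25) + (-0.75)·(-0.75) + (-3.75)·(-3.75) + (1.25)·(1.25)) / 3 = 26.75/3 = 8.9167

S is symmetric (S[j,i] = S[i,j]). Assembling:

S = [[6.3333, -1.5],
 [-1.5, 8.9167]]


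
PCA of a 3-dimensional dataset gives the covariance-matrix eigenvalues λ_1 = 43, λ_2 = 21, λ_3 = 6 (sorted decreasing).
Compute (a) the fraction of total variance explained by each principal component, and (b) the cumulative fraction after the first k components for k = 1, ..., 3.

Step 1 — total variance = trace(Sigma) = Σ λ_i = 43 + 21 + 6 = 70.

Step 2 — fraction explained by component i = λ_i / Σ λ:
  PC1: 43/70 = 0.6143
  PC2: 21/70 = 0.3
  PC3: 6/70 = 0.0857

Step 3 — cumulative fraction after k components = (λ_1 + ... + λ_k) / Σ λ:
  k = 1: 43/70 = 0.6143
  k = 2: (43 + 21)/70 = 64/70 = 0.9143
  k = 3: (43 + 21 + 6)/70 = 70/70 = 1

Summary (fraction, with percent):

explained: PC1 0.6143 (61.43%), PC2 0.3 (30%), PC3 0.0857 (8.57%);  cumulative: 0.6143, 0.9143, 1


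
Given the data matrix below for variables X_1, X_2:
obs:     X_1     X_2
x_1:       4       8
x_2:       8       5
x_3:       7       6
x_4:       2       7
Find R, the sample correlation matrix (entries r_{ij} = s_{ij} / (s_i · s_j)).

Step 1 — column means:
  mean(X_1) = (4 + 8 + 7 + 2) / 4 = 21/4 = 5.25
  mean(X_2) = (8 + 5 + 6 + 7) / 4 = 26/4 = 6.5

Step 2 — sample variances and covariances s[i,j] = (1/(n-1)) · Σ_k (x_{k,i} - mean_i) · (x_{k,j} - mean_j), with n-1 = 3:
  s[X_1,X_1] = ((-1.25)·(-1.25) + (2.75)·(2.75) + (1.75)·(1.75) + (-3.25)·(-3.25)) / 3 = 22.75/3 = 7.5833
  s[X_1,X_2] = ((-1.25)·(1.5) + (2.75)·(-1.5) + (1.75)·(-0.5) + (-3.25)·(0.5)) / 3 = -8.5/3 = -2.8333
  s[X_2,X_2] = ((1.5)·(1.5) + (-1.5)·(-1.5) + (-0.5)·(-0.5) + (0.5)·(0.5)) / 3 = 5/3 = 1.6667
  Sample standard deviations s_i = √(s[i,i]):
  s(X_1) = √(7.5833) = 2.7538
  s(X_2) = √(1.6667) = 1.291

Step 3 — r_{ij} = s_{ij} / (s_i · s_j):
  r[X_1,X_1] = 1 (diagonal).
  r[X_1,X_2] = -2.8333 / (2.7538 · 1.291) = -2.8333 / 3.5551 = -0.797
  r[X_2,X_2] = 1 (diagonal).

R is symmetric with unit diagonal. Assembling:

R = [[1, -0.797],
 [-0.797, 1]]


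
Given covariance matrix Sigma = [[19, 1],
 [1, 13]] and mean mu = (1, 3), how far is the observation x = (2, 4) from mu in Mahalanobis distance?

Step 1 — centre the observation: (x - mu) = (1, 1).

Step 2 — invert Sigma. det(Sigma) = 19·13 - (1)² = 246.
  Sigma^{-1} = (1/det) · [[d, -b], [-b, a]] = [[0.0528, -0.0041],
 [-0.0041, 0.0772]].

Step 3 — form the quadratic (x - mu)^T · Sigma^{-1} · (x - mu):
  Sigma^{-1} · (x - mu) = (0.0488, 0.0732).
  (x - mu)^T · [Sigma^{-1} · (x - mu)] = (1)·(0.0488) + (1)·(0.0732) = 0.122.

Step 4 — take square root: d = √(0.122) ≈ 0.3492.

d(x, mu) = √(0.122) ≈ 0.3492


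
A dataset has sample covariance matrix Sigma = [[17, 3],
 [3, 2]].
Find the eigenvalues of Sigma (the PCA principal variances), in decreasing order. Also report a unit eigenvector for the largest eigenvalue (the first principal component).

Step 1 — characteristic polynomial of 2×2 Sigma:
  det(Sigma - λI) = λ² - trace · λ + det = 0.
  trace = 17 + 2 = 19, det = 17·2 - (3)² = 25.
Step 2 — discriminant:
  Δ = trace² - 4·det = 361 - 100 = 261.
Step 3 — eigenvalues:
  λ = (trace ± √Δ)/2 = (19 ± 16.1555)/2,
  λ_1 = 17.5777,  λ_2 = 1.4223.

Step 4 — unit eigenvector for λ_1: solve (Sigma - λ_1 I)v = 0. First row:
  (17 - 17.5777)·v_x + (3)·v_y = 0, i.e. (-0.5777)·v_x + (3)·v_y = 0,
  so v ∝ (b, λ_1 - a) = (3, 0.5777) = u.
  ||u|| = √((3)² + (0.5777)²) = √(9.3338) ≈ 3.0551,
  v_1 = u/||u|| ≈ (0.982, 0.1891) (||v_1|| = 1).

λ_1 = 17.5777,  λ_2 = 1.4223;  v_1 ≈ (0.982, 0.1891)


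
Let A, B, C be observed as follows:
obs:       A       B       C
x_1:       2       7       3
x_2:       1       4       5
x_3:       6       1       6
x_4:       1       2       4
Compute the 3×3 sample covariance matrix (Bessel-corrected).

Step 1 — column means:
  mean(A) = (2 + 1 + 6 + 1) / 4 = 10/4 = 2.5
  mean(B) = (7 + 4 + 1 + 2) / 4 = 14/4 = 3.5
  mean(C) = (3 + 5 + 6 + 4) / 4 = 18/4 = 4.5

Step 2 — sample covariance S[i,j] = (1/(n-1)) · Σ_k (x_{k,i} - mean_i) · (x_{k,j} - mean_j), with n-1 = 3.
  S[A,A] = ((-0.5)·(-0.5) + (-1.5)·(-1.5) + (3.5)·(3.5) + (-1.5)·(-1.5)) / 3 = 17/3 = 5.6667
  S[A,B] = ((-0.5)·(3.5) + (-1.5)·(0.5) + (3.5)·(-2.5) + (-1.5)·(-1.5)) / 3 = -9/3 = -3
  S[A,C] = ((-0.5)·(-1.5) + (-1.5)·(0.5) + (3.5)·(1.5) + (-1.5)·(-0.5)) / 3 = 6/3 = 2
  S[B,B] = ((3.5)·(3.5) + (0.5)·(0.5) + (-2.5)·(-2.5) + (-1.5)·(-1.5)) / 3 = 21/3 = 7
  S[B,C] = ((3.5)·(-1.5) + (0.5)·(0.5) + (-2.5)·(1.5) + (-1.5)·(-0.5)) / 3 = -8/3 = -2.6667
  S[C,C] = ((-1.5)·(-1.5) + (0.5)·(0.5) + (1.5)·(1.5) + (-0.5)·(-0.5)) / 3 = 5/3 = 1.6667

S is symmetric (S[j,i] = S[i,j]). Assembling:

S = [[5.6667, -3, 2],
 [-3, 7, -2.6667],
 [2, -2.6667, 1.6667]]


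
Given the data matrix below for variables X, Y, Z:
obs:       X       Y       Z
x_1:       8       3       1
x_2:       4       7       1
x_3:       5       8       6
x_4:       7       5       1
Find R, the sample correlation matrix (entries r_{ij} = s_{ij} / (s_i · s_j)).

Step 1 — column means:
  mean(X) = (8 + 4 + 5 + 7) / 4 = 24/4 = 6
  mean(Y) = (3 + 7 + 8 + 5) / 4 = 23/4 = 5.75
  mean(Z) = (1 + 1 + 6 + 1) / 4 = 9/4 = 2.25

Step 2 — sample variances and covariances s[i,j] = (1/(n-1)) · Σ_k (x_{k,i} - mean_i) · (x_{k,j} - mean_j), with n-1 = 3:
  s[X,X] = ((2)·(2) + (-2)·(-2) + (-1)·(-1) + (1)·(1)) / 3 = 10/3 = 3.3333
  s[X,Y] = ((2)·(-2.75) + (-2)·(1.25) + (-1)·(2.25) + (1)·(-0.75)) / 3 = -11/3 = -3.6667
  s[X,Z] = ((2)·(-1.25) + (-2)·(-1.25) + (-1)·(3.75) + (1)·(-1.25)) / 3 = -5/3 = -1.6667
  s[Y,Y] = ((-2.75)·(-2.75) + (1.25)·(1.25) + (2.25)·(2.25) + (-0.75)·(-0.75)) / 3 = 14.75/3 = 4.9167
  s[Y,Z] = ((-2.75)·(-1.25) + (1.25)·(-1.25) + (2.25)·(3.75) + (-0.75)·(-1.25)) / 3 = 11.25/3 = 3.75
  s[Z,Z] = ((-1.25)·(-1.25) + (-1.25)·(-1.25) + (3.75)·(3.75) + (-1.25)·(-1.25)) / 3 = 18.75/3 = 6.25
  Sample standard deviations s_i = √(s[i,i]):
  s(X) = √(3.3333) = 1.8257
  s(Y) = √(4.9167) = 2.2174
  s(Z) = √(6.25) = 2.5

Step 3 — r_{ij} = s_{ij} / (s_i · s_j):
  r[X,X] = 1 (diagonal).
  r[X,Y] = -3.6667 / (1.8257 · 2.2174) = -3.6667 / 4.0483 = -0.9057
  r[X,Z] = -1.6667 / (1.8257 · 2.5) = -1.6667 / 4.5644 = -0.3651
  r[Y,Y] = 1 (diagonal).
  r[Y,Z] = 3.75 / (2.2174 · 2.5) = 3.75 / 5.5434 = 0.6765
  r[Z,Z] = 1 (diagonal).

R is symmetric with unit diagonal. Assembling:

R = [[1, -0.9057, -0.3651],
 [-0.9057, 1, 0.6765],
 [-0.3651, 0.6765, 1]]


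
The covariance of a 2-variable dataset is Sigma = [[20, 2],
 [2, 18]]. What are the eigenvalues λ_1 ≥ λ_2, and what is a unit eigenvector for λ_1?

Step 1 — characteristic polynomial of 2×2 Sigma:
  det(Sigma - λI) = λ² - trace · λ + det = 0.
  trace = 20 + 18 = 38, det = 20·18 - (2)² = 356.
Step 2 — discriminant:
  Δ = trace² - 4·det = 1444 - 1424 = 20.
Step 3 — eigenvalues:
  λ = (trace ± √Δ)/2 = (38 ± 4.4721)/2,
  λ_1 = 21.2361,  λ_2 = 16.7639.

Step 4 — unit eigenvector for λ_1: solve (Sigma - λ_1 I)v = 0. First row:
  (20 - 21.2361)·v_x + (2)·v_y = 0, i.e. (-1.2361)·v_x + (2)·v_y = 0,
  so v ∝ (b, λ_1 - a) = (2, 1.2361) = u.
  ||u|| = √((2)² + (1.2361)²) = √(5.5279) ≈ 2.3511,
  v_1 = u/||u|| ≈ (0.8507, 0.5257) (||v_1|| = 1).

λ_1 = 21.2361,  λ_2 = 16.7639;  v_1 ≈ (0.8507, 0.5257)


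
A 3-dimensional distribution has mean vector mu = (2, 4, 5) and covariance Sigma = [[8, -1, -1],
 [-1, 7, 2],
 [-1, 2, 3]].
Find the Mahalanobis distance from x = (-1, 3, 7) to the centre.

Step 1 — centre the observation: (x - mu) = (-3, -1, 2).

Step 2 — invert Sigma (cofactor / det for 3×3, or solve directly):
  Sigma^{-1} = [[0.1308, 0.0077, 0.0385],
 [0.0077, 0.1769, -0.1154],
 [0.0385, -0.1154, 0.4231]].

Step 3 — form the quadratic (x - mu)^T · Sigma^{-1} · (x - mu):
  Sigma^{-1} · (x - mu) = (-0.3231, -0.4308, 0.8462).
  (x - mu)^T · [Sigma^{-1} · (x - mu)] = (-3)·(-0.3231) + (-1)·(-0.4308) + (2)·(0.8462) = 3.0923.

Step 4 — take square root: d = √(3.0923) ≈ 1.7585.

d(x, mu) = √(3.0923) ≈ 1.7585


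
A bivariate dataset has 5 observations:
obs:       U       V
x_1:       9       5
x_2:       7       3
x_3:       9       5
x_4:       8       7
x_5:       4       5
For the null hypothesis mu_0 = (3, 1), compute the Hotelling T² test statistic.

Step 1 — sample mean vector:
  mean(U) = (9 + 7 + 9 + 8 + 4) / 5 = 37/5 = 7.4
  mean(V) = (5 + 3 + 5 + 7 + 5) / 5 = 25/5 = 5
  x̄ = (7.4, 5),  deviation x̄ - mu_0 = (7.4, 5) - (3, 1) = (4.4, 4).

Step 2 — sample covariance matrix, S[i,j] = (1/(n-1)) · Σ_k (x_{k,i} - mean_i) · (x_{k,j} - mean_j), divisor n-1 = 4:
  S[U,U] = ((1.6)·(1.6) + (-0.4)·(-0.4) + (1.6)·(1.6) + (0.6)·(0.6) + (-3.4)·(-3.4)) / 4 = 17.2/4 = 4.3
  S[U,V] = ((1.6)·(0) + (-0.4)·(-2) + (1.6)·(0) + (0.6)·(2) + (-3.4)·(0)) / 4 = 2/4 = 0.5
  S[V,V] = ((0)·(0) + (-2)·(-2) + (0)·(0) + (2)·(2) + (0)·(0)) / 4 = 8/4 = 2
  S = [[4.3, 0.5],
 [0.5, 2]].

Step 3 — invert S. det(S) = 4.3·2 - (0.5)² = 8.35.
  S^{-1} = (1/det) · [[d, -b], [-b, a]] = [[0.2395, -0.0599],
 [-0.0599, 0.515]].

Step 4 — quadratic form (x̄ - mu_0)^T · S^{-1} · (x̄ - mu_0):
  S^{-1} · (x̄ - mu_0) = (0.8144, 1.7964),
  (x̄ - mu_0)^T · [...] = (4.4)·(0.8144) + (4)·(1.7964) = 10.7689.

Step 5 — scale by n: T² = 5 · 10.7689 = 53.8443.

T² ≈ 53.8443


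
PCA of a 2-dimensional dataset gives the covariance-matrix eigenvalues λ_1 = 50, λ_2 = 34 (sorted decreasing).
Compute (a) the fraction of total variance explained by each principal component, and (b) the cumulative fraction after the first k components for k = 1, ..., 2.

Step 1 — total variance = trace(Sigma) = Σ λ_i = 50 + 34 = 84.

Step 2 — fraction explained by component i = λ_i / Σ λ:
  PC1: 50/84 = 0.5952
  PC2: 34/84 = 0.4048

Step 3 — cumulative fraction after k components = (λ_1 + ... + λ_k) / Σ λ:
  k = 1: 50/84 = 0.5952
  k = 2: (50 + 34)/84 = 84/84 = 1

Summary (fraction, with percent):

explained: PC1 0.5952 (59.52%), PC2 0.4048 (40.48%);  cumulative: 0.5952, 1


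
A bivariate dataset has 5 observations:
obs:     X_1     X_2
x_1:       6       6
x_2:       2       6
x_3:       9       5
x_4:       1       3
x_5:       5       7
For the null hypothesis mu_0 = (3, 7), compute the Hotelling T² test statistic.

Step 1 — sample mean vector:
  mean(X_1) = (6 + 2 + 9 + 1 + 5) / 5 = 23/5 = 4.6
  mean(X_2) = (6 + 6 + 5 + 3 + 7) / 5 = 27/5 = 5.4
  x̄ = (4.6, 5.4),  deviation x̄ - mu_0 = (4.6, 5.4) - (3, 7) = (1.6, -1.6).

Step 2 — sample covariance matrix, S[i,j] = (1/(n-1)) · Σ_k (x_{k,i} - mean_i) · (x_{k,j} - mean_j), divisor n-1 = 4:
  S[X_1,X_1] = ((1.4)·(1.4) + (-2.6)·(-2.6) + (4.4)·(4.4) + (-3.6)·(-3.6) + (0.4)·(0.4)) / 4 = 41.2/4 = 10.3
  S[X_1,X_2] = ((1.4)·(0.6) + (-2.6)·(0.6) + (4.4)·(-0.4) + (-3.6)·(-2.4) + (0.4)·(1.6)) / 4 = 6.8/4 = 1.7
  S[X_2,X_2] = ((0.6)·(0.6) + (0.6)·(0.6) + (-0.4)·(-0.4) + (-2.4)·(-2.4) + (1.6)·(1.6)) / 4 = 9.2/4 = 2.3
  S = [[10.3, 1.7],
 [1.7, 2.3]].

Step 3 — invert S. det(S) = 10.3·2.3 - (1.7)² = 20.8.
  S^{-1} = (1/det) · [[d, -b], [-b, a]] = [[0.1106, -0.0817],
 [-0.0817, 0.4952]].

Step 4 — quadratic form (x̄ - mu_0)^T · S^{-1} · (x̄ - mu_0):
  S^{-1} · (x̄ - mu_0) = (0.3077, -0.9231),
  (x̄ - mu_0)^T · [...] = (1.6)·(0.3077) + (-1.6)·(-0.9231) = 1.9692.

Step 5 — scale by n: T² = 5 · 1.9692 = 9.8462.

T² ≈ 9.8462


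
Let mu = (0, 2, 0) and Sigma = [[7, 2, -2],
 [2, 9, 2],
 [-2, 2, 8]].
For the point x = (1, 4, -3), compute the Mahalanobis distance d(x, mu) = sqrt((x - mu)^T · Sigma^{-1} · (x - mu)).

Step 1 — centre the observation: (x - mu) = (1, 2, -3).

Step 2 — invert Sigma (cofactor / det for 3×3, or solve directly):
  Sigma^{-1} = [[0.1735, -0.051, 0.0561],
 [-0.051, 0.1327, -0.0459],
 [0.0561, -0.0459, 0.1505]].

Step 3 — form the quadratic (x - mu)^T · Sigma^{-1} · (x - mu):
  Sigma^{-1} · (x - mu) = (-0.0969, 0.352, -0.4872).
  (x - mu)^T · [Sigma^{-1} · (x - mu)] = (1)·(-0.0969) + (2)·(0.352) + (-3)·(-0.4872) = 2.0689.

Step 4 — take square root: d = √(2.0689) ≈ 1.4384.

d(x, mu) = √(2.0689) ≈ 1.4384


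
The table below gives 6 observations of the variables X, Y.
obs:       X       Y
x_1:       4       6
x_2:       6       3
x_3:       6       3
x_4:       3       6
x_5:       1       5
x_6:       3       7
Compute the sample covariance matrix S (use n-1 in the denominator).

Step 1 — column means:
  mean(X) = (4 + 6 + 6 + 3 + 1 + 3) / 6 = 23/6 = 3.8333
  mean(Y) = (6 + 3 + 3 + 6 + 5 + 7) / 6 = 30/6 = 5

Step 2 — sample covariance S[i,j] = (1/(n-1)) · Σ_k (x_{k,i} - mean_i) · (x_{k,j} - mean_j), with n-1 = 5.
  S[X,X] = ((0.1667)·(0.1667) + (2.1667)·(2.1667) + (2.1667)·(2.1667) + (-0.8333)·(-0.8333) + (-2.8333)·(-2.8333) + (-0.8333)·(-0.8333)) / 5 = 18.8333/5 = 3.7667
  S[X,Y] = ((0.1667)·(1) + (2.1667)·(-2) + (2.1667)·(-2) + (-0.8333)·(1) + (-2.8333)·(0) + (-0.8333)·(2)) / 5 = -11/5 = -2.2
  S[Y,Y] = ((1)·(1) + (-2)·(-2) + (-2)·(-2) + (1)·(1) + (0)·(0) + (2)·(2)) / 5 = 14/5 = 2.8

S is symmetric (S[j,i] = S[i,j]). Assembling:

S = [[3.7667, -2.2],
 [-2.2, 2.8]]


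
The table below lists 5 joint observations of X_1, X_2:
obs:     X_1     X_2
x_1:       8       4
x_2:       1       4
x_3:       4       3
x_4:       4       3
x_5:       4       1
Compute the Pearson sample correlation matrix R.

Step 1 — column means:
  mean(X_1) = (8 + 1 + 4 + 4 + 4) / 5 = 21/5 = 4.2
  mean(X_2) = (4 + 4 + 3 + 3 + 1) / 5 = 15/5 = 3

Step 2 — sample variances and covariances s[i,j] = (1/(n-1)) · Σ_k (x_{k,i} - mean_i) · (x_{k,j} - mean_j), with n-1 = 4:
  s[X_1,X_1] = ((3.8)·(3.8) + (-3.2)·(-3.2) + (-0.2)·(-0.2) + (-0.2)·(-0.2) + (-0.2)·(-0.2)) / 4 = 24.8/4 = 6.2
  s[X_1,X_2] = ((3.8)·(1) + (-3.2)·(1) + (-0.2)·(0) + (-0.2)·(0) + (-0.2)·(-2)) / 4 = 1/4 = 0.25
  s[X_2,X_2] = ((1)·(1) + (1)·(1) + (0)·(0) + (0)·(0) + (-2)·(-2)) / 4 = 6/4 = 1.5
  Sample standard deviations s_i = √(s[i,i]):
  s(X_1) = √(6.2) = 2.49
  s(X_2) = √(1.5) = 1.2247

Step 3 — r_{ij} = s_{ij} / (s_i · s_j):
  r[X_1,X_1] = 1 (diagonal).
  r[X_1,X_2] = 0.25 / (2.49 · 1.2247) = 0.25 / 3.0496 = 0.082
  r[X_2,X_2] = 1 (diagonal).

R is symmetric with unit diagonal. Assembling:

R = [[1, 0.082],
 [0.082, 1]]


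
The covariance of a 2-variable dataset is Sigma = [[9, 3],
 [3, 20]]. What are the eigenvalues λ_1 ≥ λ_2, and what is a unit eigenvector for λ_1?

Step 1 — characteristic polynomial of 2×2 Sigma:
  det(Sigma - λI) = λ² - trace · λ + det = 0.
  trace = 9 + 20 = 29, det = 9·20 - (3)² = 171.
Step 2 — discriminant:
  Δ = trace² - 4·det = 841 - 684 = 157.
Step 3 — eigenvalues:
  λ = (trace ± √Δ)/2 = (29 ± 12.53)/2,
  λ_1 = 20.765,  λ_2 = 8.235.

Step 4 — unit eigenvector for λ_1: solve (Sigma - λ_1 I)v = 0. First row:
  (9 - 20.765)·v_x + (3)·v_y = 0, i.e. (-11.765)·v_x + (3)·v_y = 0,
  so v ∝ (b, λ_1 - a) = (3, 11.765) = u.
  ||u|| = √((3)² + (11.765)²) = √(147.4148) ≈ 12.1414,
  v_1 = u/||u|| ≈ (0.2471, 0.969) (||v_1|| = 1).

λ_1 = 20.765,  λ_2 = 8.235;  v_1 ≈ (0.2471, 0.969)


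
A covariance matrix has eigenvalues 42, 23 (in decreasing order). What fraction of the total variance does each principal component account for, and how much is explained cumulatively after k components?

Step 1 — total variance = trace(Sigma) = Σ λ_i = 42 + 23 = 65.

Step 2 — fraction explained by component i = λ_i / Σ λ:
  PC1: 42/65 = 0.6462
  PC2: 23/65 = 0.3538

Step 3 — cumulative fraction after k components = (λ_1 + ... + λ_k) / Σ λ:
  k = 1: 42/65 = 0.6462
  k = 2: (42 + 23)/65 = 65/65 = 1

Summary (fraction, with percent):

explained: PC1 0.6462 (64.62%), PC2 0.3538 (35.38%);  cumulative: 0.6462, 1


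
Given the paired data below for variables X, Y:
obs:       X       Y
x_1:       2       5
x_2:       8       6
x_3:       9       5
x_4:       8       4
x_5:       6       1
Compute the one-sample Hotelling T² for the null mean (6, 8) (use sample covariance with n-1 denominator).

Step 1 — sample mean vector:
  mean(X) = (2 + 8 + 9 + 8 + 6) / 5 = 33/5 = 6.6
  mean(Y) = (5 + 6 + 5 + 4 + 1) / 5 = 21/5 = 4.2
  x̄ = (6.6, 4.2),  deviation x̄ - mu_0 = (6.6, 4.2) - (6, 8) = (0.6, -3.8).

Step 2 — sample covariance matrix, S[i,j] = (1/(n-1)) · Σ_k (x_{k,i} - mean_i) · (x_{k,j} - mean_j), divisor n-1 = 4:
  S[X,X] = ((-4.6)·(-4.6) + (1.4)·(1.4) + (2.4)·(2.4) + (1.4)·(1.4) + (-0.6)·(-0.6)) / 4 = 31.2/4 = 7.8
  S[X,Y] = ((-4.6)·(0.8) + (1.4)·(1.8) + (2.4)·(0.8) + (1.4)·(-0.2) + (-0.6)·(-3.2)) / 4 = 2.4/4 = 0.6
  S[Y,Y] = ((0.8)·(0.8) + (1.8)·(1.8) + (0.8)·(0.8) + (-0.2)·(-0.2) + (-3.2)·(-3.2)) / 4 = 14.8/4 = 3.7
  S = [[7.8, 0.6],
 [0.6, 3.7]].

Step 3 — invert S. det(S) = 7.8·3.7 - (0.6)² = 28.5.
  S^{-1} = (1/det) · [[d, -b], [-b, a]] = [[0.1298, -0.0211],
 [-0.0211, 0.2737]].

Step 4 — quadratic form (x̄ - mu_0)^T · S^{-1} · (x̄ - mu_0):
  S^{-1} · (x̄ - mu_0) = (0.1579, -1.0526),
  (x̄ - mu_0)^T · [...] = (0.6)·(0.1579) + (-3.8)·(-1.0526) = 4.0947.

Step 5 — scale by n: T² = 5 · 4.0947 = 20.4737.

T² ≈ 20.4737


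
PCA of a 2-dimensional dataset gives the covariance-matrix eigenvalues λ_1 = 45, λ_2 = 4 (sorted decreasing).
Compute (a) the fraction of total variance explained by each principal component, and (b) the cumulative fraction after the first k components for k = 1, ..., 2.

Step 1 — total variance = trace(Sigma) = Σ λ_i = 45 + 4 = 49.

Step 2 — fraction explained by component i = λ_i / Σ λ:
  PC1: 45/49 = 0.9184
  PC2: 4/49 = 0.0816

Step 3 — cumulative fraction after k components = (λ_1 + ... + λ_k) / Σ λ:
  k = 1: 45/49 = 0.9184
  k = 2: (45 + 4)/49 = 49/49 = 1

Summary (fraction, with percent):

explained: PC1 0.9184 (91.84%), PC2 0.0816 (8.16%);  cumulative: 0.9184, 1


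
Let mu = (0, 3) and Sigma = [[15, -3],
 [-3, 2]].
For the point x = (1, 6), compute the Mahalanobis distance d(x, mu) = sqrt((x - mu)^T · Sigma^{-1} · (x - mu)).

Step 1 — centre the observation: (x - mu) = (1, 3).

Step 2 — invert Sigma. det(Sigma) = 15·2 - (-3)² = 21.
  Sigma^{-1} = (1/det) · [[d, -b], [-b, a]] = [[0.0952, 0.1429],
 [0.1429, 0.7143]].

Step 3 — form the quadratic (x - mu)^T · Sigma^{-1} · (x - mu):
  Sigma^{-1} · (x - mu) = (0.5238, 2.2857).
  (x - mu)^T · [Sigma^{-1} · (x - mu)] = (1)·(0.5238) + (3)·(2.2857) = 7.381.

Step 4 — take square root: d = √(7.381) ≈ 2.7168.

d(x, mu) = √(7.381) ≈ 2.7168


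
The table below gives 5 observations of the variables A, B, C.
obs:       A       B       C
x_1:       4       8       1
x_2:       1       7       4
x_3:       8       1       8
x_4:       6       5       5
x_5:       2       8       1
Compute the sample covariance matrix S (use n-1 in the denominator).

Step 1 — column means:
  mean(A) = (4 + 1 + 8 + 6 + 2) / 5 = 21/5 = 4.2
  mean(B) = (8 + 7 + 1 + 5 + 8) / 5 = 29/5 = 5.8
  mean(C) = (1 + 4 + 8 + 5 + 1) / 5 = 19/5 = 3.8

Step 2 — sample covariance S[i,j] = (1/(n-1)) · Σ_k (x_{k,i} - mean_i) · (x_{k,j} - mean_j), with n-1 = 4.
  S[A,A] = ((-0.2)·(-0.2) + (-3.2)·(-3.2) + (3.8)·(3.8) + (1.8)·(1.8) + (-2.2)·(-2.2)) / 4 = 32.8/4 = 8.2
  S[A,B] = ((-0.2)·(2.2) + (-3.2)·(1.2) + (3.8)·(-4.8) + (1.8)·(-0.8) + (-2.2)·(2.2)) / 4 = -28.8/4 = -7.2
  S[A,C] = ((-0.2)·(-2.8) + (-3.2)·(0.2) + (3.8)·(4.2) + (1.8)·(1.2) + (-2.2)·(-2.8)) / 4 = 24.2/4 = 6.05
  S[B,B] = ((2.2)·(2.2) + (1.2)·(1.2) + (-4.8)·(-4.8) + (-0.8)·(-0.8) + (2.2)·(2.2)) / 4 = 34.8/4 = 8.7
  S[B,C] = ((2.2)·(-2.8) + (1.2)·(0.2) + (-4.8)·(4.2) + (-0.8)·(1.2) + (2.2)·(-2.8)) / 4 = -33.2/4 = -8.3
  S[C,C] = ((-2.8)·(-2.8) + (0.2)·(0.2) + (4.2)·(4.2) + (1.2)·(1.2) + (-2.8)·(-2.8)) / 4 = 34.8/4 = 8.7

S is symmetric (S[j,i] = S[i,j]). Assembling:

S = [[8.2, -7.2, 6.05],
 [-7.2, 8.7, -8.3],
 [6.05, -8.3, 8.7]]


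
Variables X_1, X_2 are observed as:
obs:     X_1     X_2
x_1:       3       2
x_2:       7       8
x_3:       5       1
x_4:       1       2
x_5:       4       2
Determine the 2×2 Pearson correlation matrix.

Step 1 — column means:
  mean(X_1) = (3 + 7 + 5 + 1 + 4) / 5 = 20/5 = 4
  mean(X_2) = (2 + 8 + 1 + 2 + 2) / 5 = 15/5 = 3

Step 2 — sample variances and covariances s[i,j] = (1/(n-1)) · Σ_k (x_{k,i} - mean_i) · (x_{k,j} - mean_j), with n-1 = 4:
  s[X_1,X_1] = ((-1)·(-1) + (3)·(3) + (1)·(1) + (-3)·(-3) + (0)·(0)) / 4 = 20/4 = 5
  s[X_1,X_2] = ((-1)·(-1) + (3)·(5) + (1)·(-2) + (-3)·(-1) + (0)·(-1)) / 4 = 17/4 = 4.25
  s[X_2,X_2] = ((-1)·(-1) + (5)·(5) + (-2)·(-2) + (-1)·(-1) + (-1)·(-1)) / 4 = 32/4 = 8
  Sample standard deviations s_i = √(s[i,i]):
  s(X_1) = √(5) = 2.2361
  s(X_2) = √(8) = 2.8284

Step 3 — r_{ij} = s_{ij} / (s_i · s_j):
  r[X_1,X_1] = 1 (diagonal).
  r[X_1,X_2] = 4.25 / (2.2361 · 2.8284) = 4.25 / 6.3246 = 0.672
  r[X_2,X_2] = 1 (diagonal).

R is symmetric with unit diagonal. Assembling:

R = [[1, 0.672],
 [0.672, 1]]


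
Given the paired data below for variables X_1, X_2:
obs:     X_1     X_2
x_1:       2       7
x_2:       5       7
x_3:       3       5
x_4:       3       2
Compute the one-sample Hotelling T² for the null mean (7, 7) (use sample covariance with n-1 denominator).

Step 1 — sample mean vector:
  mean(X_1) = (2 + 5 + 3 + 3) / 4 = 13/4 = 3.25
  mean(X_2) = (7 + 7 + 5 + 2) / 4 = 21/4 = 5.25
  x̄ = (3.25, 5.25),  deviation x̄ - mu_0 = (3.25, 5.25) - (7, 7) = (-3.75, -1.75).

Step 2 — sample covariance matrix, S[i,j] = (1/(n-1)) · Σ_k (x_{k,i} - mean_i) · (x_{k,j} - mean_j), divisor n-1 = 3:
  S[X_1,X_1] = ((-1.25)·(-1.25) + (1.75)·(1.75) + (-0.25)·(-0.25) + (-0.25)·(-0.25)) / 3 = 4.75/3 = 1.5833
  S[X_1,X_2] = ((-1.25)·(1.75) + (1.75)·(1.75) + (-0.25)·(-0.25) + (-0.25)·(-3.25)) / 3 = 1.75/3 = 0.5833
  S[X_2,X_2] = ((1.75)·(1.75) + (1.75)·(1.75) + (-0.25)·(-0.25) + (-3.25)·(-3.25)) / 3 = 16.75/3 = 5.5833
  S = [[1.5833, 0.5833],
 [0.5833, 5.5833]].

Step 3 — invert S. det(S) = 1.5833·5.5833 - (0.5833)² = 8.5.
  S^{-1} = (1/det) · [[d, -b], [-b, a]] = [[0.6569, -0.0686],
 [-0.0686, 0.1863]].

Step 4 — quadratic form (x̄ - mu_0)^T · S^{-1} · (x̄ - mu_0):
  S^{-1} · (x̄ - mu_0) = (-2.3431, -0.0686),
  (x̄ - mu_0)^T · [...] = (-3.75)·(-2.3431) + (-1.75)·(-0.0686) = 8.9069.

Step 5 — scale by n: T² = 4 · 8.9069 = 35.6275.

T² ≈ 35.6275


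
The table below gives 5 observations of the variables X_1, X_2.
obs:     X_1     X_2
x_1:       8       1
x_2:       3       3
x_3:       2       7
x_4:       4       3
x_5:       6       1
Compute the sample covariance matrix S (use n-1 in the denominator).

Step 1 — column means:
  mean(X_1) = (8 + 3 + 2 + 4 + 6) / 5 = 23/5 = 4.6
  mean(X_2) = (1 + 3 + 7 + 3 + 1) / 5 = 15/5 = 3

Step 2 — sample covariance S[i,j] = (1/(n-1)) · Σ_k (x_{k,i} - mean_i) · (x_{k,j} - mean_j), with n-1 = 4.
  S[X_1,X_1] = ((3.4)·(3.4) + (-1.6)·(-1.6) + (-2.6)·(-2.6) + (-0.6)·(-0.6) + (1.4)·(1.4)) / 4 = 23.2/4 = 5.8
  S[X_1,X_2] = ((3.4)·(-2) + (-1.6)·(0) + (-2.6)·(4) + (-0.6)·(0) + (1.4)·(-2)) / 4 = -20/4 = -5
  S[X_2,X_2] = ((-2)·(-2) + (0)·(0) + (4)·(4) + (0)·(0) + (-2)·(-2)) / 4 = 24/4 = 6

S is symmetric (S[j,i] = S[i,j]). Assembling:

S = [[5.8, -5],
 [-5, 6]]


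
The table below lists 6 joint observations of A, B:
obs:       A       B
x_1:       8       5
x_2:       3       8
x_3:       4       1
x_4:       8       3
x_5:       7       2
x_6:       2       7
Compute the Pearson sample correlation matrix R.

Step 1 — column means:
  mean(A) = (8 + 3 + 4 + 8 + 7 + 2) / 6 = 32/6 = 5.3333
  mean(B) = (5 + 8 + 1 + 3 + 2 + 7) / 6 = 26/6 = 4.3333

Step 2 — sample variances and covariances s[i,j] = (1/(n-1)) · Σ_k (x_{k,i} - mean_i) · (x_{k,j} - mean_j), with n-1 = 5:
  s[A,A] = ((2.6667)·(2.6667) + (-2.3333)·(-2.3333) + (-1.3333)·(-1.3333) + (2.6667)·(2.6667) + (1.6667)·(1.6667) + (-3.3333)·(-3.3333)) / 5 = 35.3333/5 = 7.0667
  s[A,B] = ((2.6667)·(0.6667) + (-2.3333)·(3.6667) + (-1.3333)·(-3.3333) + (2.6667)·(-1.3333) + (1.6667)·(-2.3333) + (-3.3333)·(2.6667)) / 5 = -18.6667/5 = -3.7333
  s[B,B] = ((0.6667)·(0.6667) + (3.6667)·(3.6667) + (-3.3333)·(-3.3333) + (-1.3333)·(-1.3333) + (-2.3333)·(-2.3333) + (2.6667)·(2.6667)) / 5 = 39.3333/5 = 7.8667
  Sample standard deviations s_i = √(s[i,i]):
  s(A) = √(7.0667) = 2.6583
  s(B) = √(7.8667) = 2.8048

Step 3 — r_{ij} = s_{ij} / (s_i · s_j):
  r[A,A] = 1 (diagonal).
  r[A,B] = -3.7333 / (2.6583 · 2.8048) = -3.7333 / 7.4559 = -0.5007
  r[B,B] = 1 (diagonal).

R is symmetric with unit diagonal. Assembling:

R = [[1, -0.5007],
 [-0.5007, 1]]


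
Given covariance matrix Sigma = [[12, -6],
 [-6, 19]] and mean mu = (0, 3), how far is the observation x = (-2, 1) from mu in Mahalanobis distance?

Step 1 — centre the observation: (x - mu) = (-2, -2).

Step 2 — invert Sigma. det(Sigma) = 12·19 - (-6)² = 192.
  Sigma^{-1} = (1/det) · [[d, -b], [-b, a]] = [[0.099, 0.0312],
 [0.0312, 0.0625]].

Step 3 — form the quadratic (x - mu)^T · Sigma^{-1} · (x - mu):
  Sigma^{-1} · (x - mu) = (-0.2604, -0.1875).
  (x - mu)^T · [Sigma^{-1} · (x - mu)] = (-2)·(-0.2604) + (-2)·(-0.1875) = 0.8958.

Step 4 — take square root: d = √(0.8958) ≈ 0.9465.

d(x, mu) = √(0.8958) ≈ 0.9465


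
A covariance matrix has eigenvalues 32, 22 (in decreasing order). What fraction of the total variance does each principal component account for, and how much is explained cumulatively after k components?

Step 1 — total variance = trace(Sigma) = Σ λ_i = 32 + 22 = 54.

Step 2 — fraction explained by component i = λ_i / Σ λ:
  PC1: 32/54 = 0.5926
  PC2: 22/54 = 0.4074

Step 3 — cumulative fraction after k components = (λ_1 + ... + λ_k) / Σ λ:
  k = 1: 32/54 = 0.5926
  k = 2: (32 + 22)/54 = 54/54 = 1

Summary (fraction, with percent):

explained: PC1 0.5926 (59.26%), PC2 0.4074 (40.74%);  cumulative: 0.5926, 1


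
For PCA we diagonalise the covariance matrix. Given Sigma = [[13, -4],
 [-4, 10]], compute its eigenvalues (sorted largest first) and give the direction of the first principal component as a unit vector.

Step 1 — characteristic polynomial of 2×2 Sigma:
  det(Sigma - λI) = λ² - trace · λ + det = 0.
  trace = 13 + 10 = 23, det = 13·10 - (-4)² = 114.
Step 2 — discriminant:
  Δ = trace² - 4·det = 529 - 456 = 73.
Step 3 — eigenvalues:
  λ = (trace ± √Δ)/2 = (23 ± 8.544)/2,
  λ_1 = 15.772,  λ_2 = 7.228.

Step 4 — unit eigenvector for λ_1: solve (Sigma - λ_1 I)v = 0. First row:
  (13 - 15.772)·v_x + (-4)·v_y = 0, i.e. (-2.772)·v_x + (-4)·v_y = 0,
  so v ∝ (b, λ_1 - a) = (-4, 2.772); multiply by -1 so the first entry is positive: u = (4, -2.772).
  ||u|| = √((4)² + (-2.772)²) = √(23.684) ≈ 4.8666,
  v_1 = u/||u|| ≈ (0.8219, -0.5696) (||v_1|| = 1).

λ_1 = 15.772,  λ_2 = 7.228;  v_1 ≈ (0.8219, -0.5696)


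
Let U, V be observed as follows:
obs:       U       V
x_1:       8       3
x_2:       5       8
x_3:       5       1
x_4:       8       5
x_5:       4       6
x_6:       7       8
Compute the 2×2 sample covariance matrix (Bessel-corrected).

Step 1 — column means:
  mean(U) = (8 + 5 + 5 + 8 + 4 + 7) / 6 = 37/6 = 6.1667
  mean(V) = (3 + 8 + 1 + 5 + 6 + 8) / 6 = 31/6 = 5.1667

Step 2 — sample covariance S[i,j] = (1/(n-1)) · Σ_k (x_{k,i} - mean_i) · (x_{k,j} - mean_j), with n-1 = 5.
  S[U,U] = ((1.8333)·(1.8333) + (-1.1667)·(-1.1667) + (-1.1667)·(-1.1667) + (1.8333)·(1.8333) + (-2.1667)·(-2.1667) + (0.8333)·(0.8333)) / 5 = 14.8333/5 = 2.9667
  S[U,V] = ((1.8333)·(-2.1667) + (-1.1667)·(2.8333) + (-1.1667)·(-4.1667) + (1.8333)·(-0.1667) + (-2.1667)·(0.8333) + (0.8333)·(2.8333)) / 5 = -2.1667/5 = -0.4333
  S[V,V] = ((-2.1667)·(-2.1667) + (2.8333)·(2.8333) + (-4.1667)·(-4.1667) + (-0.1667)·(-0.1667) + (0.8333)·(0.8333) + (2.8333)·(2.8333)) / 5 = 38.8333/5 = 7.7667

S is symmetric (S[j,i] = S[i,j]). Assembling:

S = [[2.9667, -0.4333],
 [-0.4333, 7.7667]]


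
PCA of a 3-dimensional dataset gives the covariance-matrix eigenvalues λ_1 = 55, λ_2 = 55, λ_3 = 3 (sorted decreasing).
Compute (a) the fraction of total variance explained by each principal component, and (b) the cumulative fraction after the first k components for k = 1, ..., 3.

Step 1 — total variance = trace(Sigma) = Σ λ_i = 55 + 55 + 3 = 113.

Step 2 — fraction explained by component i = λ_i / Σ λ:
  PC1: 55/113 = 0.4867
  PC2: 55/113 = 0.4867
  PC3: 3/113 = 0.0265

Step 3 — cumulative fraction after k components = (λ_1 + ... + λ_k) / Σ λ:
  k = 1: 55/113 = 0.4867
  k = 2: (55 + 55)/113 = 110/113 = 0.9735
  k = 3: (55 + 55 + 3)/113 = 113/113 = 1

Summary (fraction, with percent):

explained: PC1 0.4867 (48.67%), PC2 0.4867 (48.67%), PC3 0.0265 (2.65%);  cumulative: 0.4867, 0.9735, 1


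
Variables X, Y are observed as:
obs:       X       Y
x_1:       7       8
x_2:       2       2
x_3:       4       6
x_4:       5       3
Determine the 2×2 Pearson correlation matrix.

Step 1 — column means:
  mean(X) = (7 + 2 + 4 + 5) / 4 = 18/4 = 4.5
  mean(Y) = (8 + 2 + 6 + 3) / 4 = 19/4 = 4.75

Step 2 — sample variances and covariances s[i,j] = (1/(n-1)) · Σ_k (x_{k,i} - mean_i) · (x_{k,j} - mean_j), with n-1 = 3:
  s[X,X] = ((2.5)·(2.5) + (-2.5)·(-2.5) + (-0.5)·(-0.5) + (0.5)·(0.5)) / 3 = 13/3 = 4.3333
  s[X,Y] = ((2.5)·(3.25) + (-2.5)·(-2.75) + (-0.5)·(1.25) + (0.5)·(-1.75)) / 3 = 13.5/3 = 4.5
  s[Y,Y] = ((3.25)·(3.25) + (-2.75)·(-2.75) + (1.25)·(1.25) + (-1.75)·(-1.75)) / 3 = 22.75/3 = 7.5833
  Sample standard deviations s_i = √(s[i,i]):
  s(X) = √(4.3333) = 2.0817
  s(Y) = √(7.5833) = 2.7538

Step 3 — r_{ij} = s_{ij} / (s_i · s_j):
  r[X,X] = 1 (diagonal).
  r[X,Y] = 4.5 / (2.0817 · 2.7538) = 4.5 / 5.7325 = 0.785
  r[Y,Y] = 1 (diagonal).

R is symmetric with unit diagonal. Assembling:

R = [[1, 0.785],
 [0.785, 1]]


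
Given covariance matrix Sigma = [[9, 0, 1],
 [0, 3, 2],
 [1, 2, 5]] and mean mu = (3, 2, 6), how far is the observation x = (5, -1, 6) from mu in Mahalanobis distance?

Step 1 — centre the observation: (x - mu) = (2, -3, 0).

Step 2 — invert Sigma (cofactor / det for 3×3, or solve directly):
  Sigma^{-1} = [[0.1146, 0.0208, -0.0312],
 [0.0208, 0.4583, -0.1875],
 [-0.0312, -0.1875, 0.2812]].

Step 3 — form the quadratic (x - mu)^T · Sigma^{-1} · (x - mu):
  Sigma^{-1} · (x - mu) = (0.1667, -1.3333, 0.5).
  (x - mu)^T · [Sigma^{-1} · (x - mu)] = (2)·(0.1667) + (-3)·(-1.3333) + (0)·(0.5) = 4.3333.

Step 4 — take square root: d = √(4.3333) ≈ 2.0817.

d(x, mu) = √(4.3333) ≈ 2.0817


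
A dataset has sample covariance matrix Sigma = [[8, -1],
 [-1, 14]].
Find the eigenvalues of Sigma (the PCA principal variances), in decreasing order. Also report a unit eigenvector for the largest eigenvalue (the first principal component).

Step 1 — characteristic polynomial of 2×2 Sigma:
  det(Sigma - λI) = λ² - trace · λ + det = 0.
  trace = 8 + 14 = 22, det = 8·14 - (-1)² = 111.
Step 2 — discriminant:
  Δ = trace² - 4·det = 484 - 444 = 40.
Step 3 — eigenvalues:
  λ = (trace ± √Δ)/2 = (22 ± 6.3246)/2,
  λ_1 = 14.1623,  λ_2 = 7.8377.

Step 4 — unit eigenvector for λ_1: solve (Sigma - λ_1 I)v = 0. First row:
  (8 - 14.1623)·v_x + (-1)·v_y = 0, i.e. (-6.1623)·v_x + (-1)·v_y = 0,
  so v ∝ (b, λ_1 - a) = (-1, 6.1623); multiply by -1 so the first entry is positive: u = (1, -6.1623).
  ||u|| = √((1)² + (-6.1623)²) = √(38.9737) ≈ 6.2429,
  v_1 = u/||u|| ≈ (0.1602, -0.9871) (||v_1|| = 1).

λ_1 = 14.1623,  λ_2 = 7.8377;  v_1 ≈ (0.1602, -0.9871)


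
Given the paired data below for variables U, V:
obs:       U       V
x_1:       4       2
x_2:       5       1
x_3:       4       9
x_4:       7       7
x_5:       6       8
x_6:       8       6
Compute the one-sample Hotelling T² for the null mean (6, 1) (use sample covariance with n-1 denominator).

Step 1 — sample mean vector:
  mean(U) = (4 + 5 + 4 + 7 + 6 + 8) / 6 = 34/6 = 5.6667
  mean(V) = (2 + 1 + 9 + 7 + 8 + 6) / 6 = 33/6 = 5.5
  x̄ = (5.6667, 5.5),  deviation x̄ - mu_0 = (5.6667, 5.5) - (6, 1) = (-0.3333, 4.5).

Step 2 — sample covariance matrix, S[i,j] = (1/(n-1)) · Σ_k (x_{k,i} - mean_i) · (x_{k,j} - mean_j), divisor n-1 = 5:
  S[U,U] = ((-1.6667)·(-1.6667) + (-0.6667)·(-0.6667) + (-1.6667)·(-1.6667) + (1.3333)·(1.3333) + (0.3333)·(0.3333) + (2.3333)·(2.3333)) / 5 = 13.3333/5 = 2.6667
  S[U,V] = ((-1.6667)·(-3.5) + (-0.6667)·(-4.5) + (-1.6667)·(3.5) + (1.3333)·(1.5) + (0.3333)·(2.5) + (2.3333)·(0.5)) / 5 = 7/5 = 1.4
  S[V,V] = ((-3.5)·(-3.5) + (-4.5)·(-4.5) + (3.5)·(3.5) + (1.5)·(1.5) + (2.5)·(2.5) + (0.5)·(0.5)) / 5 = 53.5/5 = 10.7
  S = [[2.6667, 1.4],
 [1.4, 10.7]].

Step 3 — invert S. det(S) = 2.6667·10.7 - (1.4)² = 26.5733.
  S^{-1} = (1/det) · [[d, -b], [-b, a]] = [[0.4027, -0.0527],
 [-0.0527, 0.1004]].

Step 4 — quadratic form (x̄ - mu_0)^T · S^{-1} · (x̄ - mu_0):
  S^{-1} · (x̄ - mu_0) = (-0.3713, 0.4691),
  (x̄ - mu_0)^T · [...] = (-0.3333)·(-0.3713) + (4.5)·(0.4691) = 2.2349.

Step 5 — scale by n: T² = 6 · 2.2349 = 13.4094.

T² ≈ 13.4094
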